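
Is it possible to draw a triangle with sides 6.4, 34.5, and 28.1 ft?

No

The two shorter sides sum to 34.5, exactly equal to the longest side 34.5.
That gives only a degenerate (flat) triangle — the inequality must be strict.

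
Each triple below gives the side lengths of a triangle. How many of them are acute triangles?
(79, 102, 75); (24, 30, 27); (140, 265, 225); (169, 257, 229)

(79,102,75): 75²+79² = 11866 > 10404 = 102² → acute
(24,30,27): 24²+27² = 1305 > 900 = 30² → acute
(140,265,225): 140²+225² = 70225 = 265² → right
(169,257,229): 169²+229² = 81002 > 66049 = 257² → acute
3 of the 4 are acute.

3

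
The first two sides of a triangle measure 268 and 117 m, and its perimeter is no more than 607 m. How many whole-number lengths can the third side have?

71

Triangle inequality: 151 < x < 385. Perimeter ≤ 607 gives x ≤ 607 − 268 − 117 = 222.
So 151 < x ≤ 222; integers 152 through 222: 71 values.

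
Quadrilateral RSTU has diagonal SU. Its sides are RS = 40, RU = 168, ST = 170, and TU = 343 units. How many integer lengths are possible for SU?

From triangle RSU: 128 < SU < 208.
From triangle TSU: 173 < SU < 513.
Intersection: 173 < SU < 208, so integers 174 through 207: 34 values.

34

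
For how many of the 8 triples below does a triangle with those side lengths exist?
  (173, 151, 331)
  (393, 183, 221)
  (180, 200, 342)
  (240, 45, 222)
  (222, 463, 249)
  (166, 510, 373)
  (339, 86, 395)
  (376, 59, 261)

6

(151,173,331): 151+173 ≤ 331 → not valid
(183,221,393): 183+221 > 393 → valid
(180,200,342): 180+200 > 342 → valid
(45,222,240): 45+222 > 240 → valid
(222,249,463): 222+249 > 463 → valid
(166,373,510): 166+373 > 510 → valid
(86,339,395): 86+339 > 395 → valid
(59,261,376): 59+261 ≤ 376 → not valid
6 of the 8 triples form a triangle.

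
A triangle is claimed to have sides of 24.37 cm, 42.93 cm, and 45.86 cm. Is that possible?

The longest side is 45.86, and the other two sum to 67.30.
Since 67.30 > 45.86, the triangle inequality holds.

Yes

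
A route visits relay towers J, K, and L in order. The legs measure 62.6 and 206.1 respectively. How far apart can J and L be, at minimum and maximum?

143.5 ≤ JL ≤ 268.7

By the triangle inequality, |62.6 − 206.1| ≤ JL ≤ 62.6 + 206.1.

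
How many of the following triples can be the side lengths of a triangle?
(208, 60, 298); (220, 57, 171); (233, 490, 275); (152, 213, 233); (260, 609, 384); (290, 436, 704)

5

(60,208,298): 60+208 ≤ 298 → not valid
(57,171,220): 57+171 > 220 → valid
(233,275,490): 233+275 > 490 → valid
(152,213,233): 152+213 > 233 → valid
(260,384,609): 260+384 > 609 → valid
(290,436,704): 290+436 > 704 → valid
5 of the 6 triples form a triangle.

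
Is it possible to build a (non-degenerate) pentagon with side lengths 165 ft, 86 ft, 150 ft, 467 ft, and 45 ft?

No

For a pentagon, each side must be shorter than the sum of the others.
Here the longest side is 467, but the remaining 4 sides sum to only 446.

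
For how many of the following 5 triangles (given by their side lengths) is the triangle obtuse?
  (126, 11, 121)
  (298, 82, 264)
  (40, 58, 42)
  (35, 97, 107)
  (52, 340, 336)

3

(126,11,121): 11²+121² = 14762 < 15876 = 126² → obtuse
(298,82,264): 82²+264² = 76420 < 88804 = 298² → obtuse
(40,58,42): 40²+42² = 3364 = 58² → right
(35,97,107): 35²+97² = 10634 < 11449 = 107² → obtuse
(52,340,336): 52²+336² = 115600 = 340² → right
3 of the 5 are obtuse.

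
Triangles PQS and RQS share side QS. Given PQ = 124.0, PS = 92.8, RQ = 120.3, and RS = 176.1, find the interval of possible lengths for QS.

55.8 < QS < 216.8

From triangle PQS: |124.0 − 92.8| < QS < 124.0 + 92.8, i.e. 31.2 < QS < 216.8.
From triangle RQS: 55.8 < QS < 296.4.
Both must hold, so QS lies in the intersection.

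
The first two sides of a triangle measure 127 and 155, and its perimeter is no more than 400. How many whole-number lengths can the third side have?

90

Triangle inequality: 28 < x < 282. Perimeter ≤ 400 gives x ≤ 400 − 127 − 155 = 118.
So 28 < x ≤ 118; integers 29 through 118: 90 values.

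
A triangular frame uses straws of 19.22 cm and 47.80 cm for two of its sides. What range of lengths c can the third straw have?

28.58 < c < 67.02

By the triangle inequality, c must be less than 19.22 + 47.80 = 67.02 and greater than |19.22 − 47.80| = 28.58.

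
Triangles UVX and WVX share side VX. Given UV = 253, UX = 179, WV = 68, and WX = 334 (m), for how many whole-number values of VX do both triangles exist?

135

From triangle UVX: 74 < VX < 432.
From triangle WVX: 266 < VX < 402.
Intersection: 266 < VX < 402, so integers 267 through 401: 135 values.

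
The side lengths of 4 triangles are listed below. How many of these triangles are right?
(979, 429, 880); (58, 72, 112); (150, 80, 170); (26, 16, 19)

2

(979,429,880): 429²+880² = 958441 = 979² → right
(58,72,112): 58²+72² = 8548 < 12544 = 112² → obtuse
(150,80,170): 80²+150² = 28900 = 170² → right
(26,16,19): 16²+19² = 617 < 676 = 26² → obtuse
2 of the 4 are right.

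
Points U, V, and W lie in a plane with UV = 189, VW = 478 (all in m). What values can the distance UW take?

By the triangle inequality, |189 − 478| ≤ UW ≤ 189 + 478.

289 ≤ UW ≤ 667 m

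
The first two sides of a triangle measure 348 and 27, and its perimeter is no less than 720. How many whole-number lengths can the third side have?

30

Triangle inequality: 321 < x < 375. Perimeter ≥ 720 gives x ≥ 720 − 348 − 27 = 345.
So 345 ≤ x < 375; integers 345 through 374: 30 values.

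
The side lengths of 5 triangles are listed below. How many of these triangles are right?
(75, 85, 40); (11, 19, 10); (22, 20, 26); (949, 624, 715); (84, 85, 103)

2

(75,85,40): 40²+75² = 7225 = 85² → right
(11,19,10): 10²+11² = 221 < 361 = 19² → obtuse
(22,20,26): 20²+22² = 884 > 676 = 26² → acute
(949,624,715): 624²+715² = 900601 = 949² → right
(84,85,103): 84²+85² = 14281 > 10609 = 103² → acute
2 of the 5 are right.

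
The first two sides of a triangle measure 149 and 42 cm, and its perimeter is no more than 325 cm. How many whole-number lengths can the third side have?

Triangle inequality: 107 < x < 191. Perimeter ≤ 325 gives x ≤ 325 − 149 − 42 = 134.
So 107 < x ≤ 134; integers 108 through 134: 27 values.

27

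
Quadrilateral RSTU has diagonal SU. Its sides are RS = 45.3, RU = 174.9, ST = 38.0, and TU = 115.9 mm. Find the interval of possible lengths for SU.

From triangle RSU: |45.3 − 174.9| < SU < 45.3 + 174.9, i.e. 129.6 < SU < 220.2.
From triangle TSU: 77.9 < SU < 153.9.
Both must hold, so SU lies in the intersection.

129.6 < SU < 153.9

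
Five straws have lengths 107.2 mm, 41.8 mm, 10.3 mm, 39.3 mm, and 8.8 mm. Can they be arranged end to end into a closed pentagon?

No

For a pentagon, each side must be shorter than the sum of the others.
Here the longest side is 107.2, but the remaining 4 sides sum to only 100.2.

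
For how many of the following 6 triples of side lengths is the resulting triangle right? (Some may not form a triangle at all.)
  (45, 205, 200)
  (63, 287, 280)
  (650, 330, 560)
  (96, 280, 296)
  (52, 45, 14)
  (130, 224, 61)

4

(45,205,200): 45²+200² = 42025 = 205² → right
(63,287,280): 63²+280² = 82369 = 287² → right
(650,330,560): 330²+560² = 422500 = 650² → right
(96,280,296): 96²+280² = 87616 = 296² → right
(52,45,14): 14²+45² = 2221 < 2704 = 52² → obtuse
(130,224,61): 61+130 ≤ 224, not a triangle
4 of the 6 are right.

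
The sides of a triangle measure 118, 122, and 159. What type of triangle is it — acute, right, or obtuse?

Compare the square of the longest side to the sum of squares of the other two: 118² + 122² = 28808 > 25281 = 159².

acute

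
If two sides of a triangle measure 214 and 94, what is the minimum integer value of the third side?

121

The third side must be strictly greater than |214 − 94| = 120.
The smallest integer above 120 is 121.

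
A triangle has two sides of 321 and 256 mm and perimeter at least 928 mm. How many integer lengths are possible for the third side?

Triangle inequality: 65 < x < 577. Perimeter ≥ 928 gives x ≥ 928 − 321 − 256 = 351.
So 351 ≤ x < 577; integers 351 through 576: 226 values.

226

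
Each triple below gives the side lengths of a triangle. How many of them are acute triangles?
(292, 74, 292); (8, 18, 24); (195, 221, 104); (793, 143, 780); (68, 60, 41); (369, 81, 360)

2

(292,74,292): 74²+292² = 90740 > 85264 = 292² → acute
(8,18,24): 8²+18² = 388 < 576 = 24² → obtuse
(195,221,104): 104²+195² = 48841 = 221² → right
(793,143,780): 143²+780² = 628849 = 793² → right
(68,60,41): 41²+60² = 5281 > 4624 = 68² → acute
(369,81,360): 81²+360² = 136161 = 369² → right
2 of the 6 are acute.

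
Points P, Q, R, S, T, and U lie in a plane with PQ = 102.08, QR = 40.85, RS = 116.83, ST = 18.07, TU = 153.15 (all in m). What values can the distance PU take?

0 ≤ PU ≤ 430.98 m

The maximum is all hops collinear in one direction: 102.08 + 40.85 + 116.83 + 18.07 + 153.15 = 430.98.
The longest hop is 153.15; the others sum to 277.83. Since 153.15 ≤ 277.83, the path can fold back on itself completely, so the minimum distance is 0.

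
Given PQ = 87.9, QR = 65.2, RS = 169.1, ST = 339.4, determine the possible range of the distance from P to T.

The maximum is all hops collinear in one direction: 87.9 + 65.2 + 169.1 + 339.4 = 661.6.
The longest hop is 339.4; the others sum to 322.2. Folding the others back against it leaves at least 339.4 − 322.2 = 17.2.

17.2 ≤ PT ≤ 661.6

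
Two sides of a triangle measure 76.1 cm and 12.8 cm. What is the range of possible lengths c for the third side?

By the triangle inequality, c must be less than 76.1 + 12.8 = 88.9 and greater than |76.1 − 12.8| = 63.3.

63.3 < c < 88.9 (cm)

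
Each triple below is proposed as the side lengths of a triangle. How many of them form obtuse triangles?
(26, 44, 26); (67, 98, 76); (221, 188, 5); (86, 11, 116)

1

(26,44,26): 26²+26² = 1352 < 1936 = 44² → obtuse
(67,98,76): 67²+76² = 10265 > 9604 = 98² → acute
(221,188,5): 5+188 ≤ 221, not a triangle
(86,11,116): 11+86 ≤ 116, not a triangle
1 of the 4 is obtuse.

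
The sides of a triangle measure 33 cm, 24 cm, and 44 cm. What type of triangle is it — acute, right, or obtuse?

obtuse

Compare the square of the longest side to the sum of squares of the other two: 24² + 33² = 1665 < 1936 = 44².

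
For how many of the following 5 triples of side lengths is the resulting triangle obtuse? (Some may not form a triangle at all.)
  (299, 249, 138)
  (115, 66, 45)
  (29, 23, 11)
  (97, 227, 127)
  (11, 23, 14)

(299,249,138): 138²+249² = 81045 < 89401 = 299² → obtuse
(115,66,45): 45+66 ≤ 115, not a triangle
(29,23,11): 11²+23² = 650 < 841 = 29² → obtuse
(97,227,127): 97+127 ≤ 227, not a triangle
(11,23,14): 11²+14² = 317 < 529 = 23² → obtuse
3 of the 5 are obtuse.

3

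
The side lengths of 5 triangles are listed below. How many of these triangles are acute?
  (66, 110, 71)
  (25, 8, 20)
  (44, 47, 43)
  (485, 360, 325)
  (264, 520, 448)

(66,110,71): 66²+71² = 9397 < 12100 = 110² → obtuse
(25,8,20): 8²+20² = 464 < 625 = 25² → obtuse
(44,47,43): 43²+44² = 3785 > 2209 = 47² → acute
(485,360,325): 325²+360² = 235225 = 485² → right
(264,520,448): 264²+448² = 270400 = 520² → right
1 of the 5 is acute.

1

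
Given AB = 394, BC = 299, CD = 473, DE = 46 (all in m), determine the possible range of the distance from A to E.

The maximum is all hops collinear in one direction: 394 + 299 + 473 + 46 = 1212.
The longest hop is 473; the others sum to 739. Since 473 ≤ 739, the path can fold back on itself completely, so the minimum distance is 0.

0 ≤ AE ≤ 1212 m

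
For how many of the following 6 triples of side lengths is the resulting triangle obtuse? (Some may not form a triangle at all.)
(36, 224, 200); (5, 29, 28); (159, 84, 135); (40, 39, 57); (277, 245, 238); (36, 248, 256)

(36,224,200): 36²+200² = 41296 < 50176 = 224² → obtuse
(5,29,28): 5²+28² = 809 < 841 = 29² → obtuse
(159,84,135): 84²+135² = 25281 = 159² → right
(40,39,57): 39²+40² = 3121 < 3249 = 57² → obtuse
(277,245,238): 238²+245² = 116669 > 76729 = 277² → acute
(36,248,256): 36²+248² = 62800 < 65536 = 256² → obtuse
4 of the 6 are obtuse.

4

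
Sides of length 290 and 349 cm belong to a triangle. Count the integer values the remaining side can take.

579

The third side lies in the open interval (59, 639).
Integers from 60 to 638 inclusive: 638 − 60 + 1 = 579.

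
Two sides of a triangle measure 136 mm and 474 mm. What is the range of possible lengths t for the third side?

By the triangle inequality, t must be less than 136 + 474 = 610 and greater than |136 − 474| = 338.

338 < t < 610 (mm)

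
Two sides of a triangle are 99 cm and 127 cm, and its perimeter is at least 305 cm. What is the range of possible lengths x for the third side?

79 ≤ x < 226

Triangle inequality alone gives 28 < x < 226.
The perimeter condition gives x ≥ 305 − 99 − 127 = 79.
Intersecting the two: 79 ≤ x < 226.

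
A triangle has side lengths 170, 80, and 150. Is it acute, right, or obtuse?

right

Compare the square of the longest side to the sum of squares of the other two: 80² + 150² = 28900 = 170².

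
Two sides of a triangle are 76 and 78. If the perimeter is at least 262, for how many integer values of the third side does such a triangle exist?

Triangle inequality: 2 < x < 154. Perimeter ≥ 262 gives x ≥ 262 − 76 − 78 = 108.
So 108 ≤ x < 154; integers 108 through 153: 46 values.

46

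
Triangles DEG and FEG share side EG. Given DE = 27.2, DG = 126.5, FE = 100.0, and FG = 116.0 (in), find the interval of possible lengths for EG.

99.3 < EG < 153.7

From triangle DEG: |27.2 − 126.5| < EG < 27.2 + 126.5, i.e. 99.3 < EG < 153.7.
From triangle FEG: 16.0 < EG < 216.0.
Both must hold, so EG lies in the intersection.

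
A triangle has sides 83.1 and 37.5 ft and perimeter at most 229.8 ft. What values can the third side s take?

Triangle inequality alone gives 45.6 < s < 120.6.
The perimeter condition gives s ≤ 229.8 − 83.1 − 37.5 = 109.2.
Intersecting the two: 45.6 < s ≤ 109.2.

45.6 < s ≤ 109.2 ft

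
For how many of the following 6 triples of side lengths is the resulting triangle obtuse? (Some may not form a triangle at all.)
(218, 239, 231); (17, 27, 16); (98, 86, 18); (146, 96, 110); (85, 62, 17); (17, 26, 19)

3

(218,239,231): 218²+231² = 100885 > 57121 = 239² → acute
(17,27,16): 16²+17² = 545 < 729 = 27² → obtuse
(98,86,18): 18²+86² = 7720 < 9604 = 98² → obtuse
(146,96,110): 96²+110² = 21316 = 146² → right
(85,62,17): 17+62 ≤ 85, not a triangle
(17,26,19): 17²+19² = 650 < 676 = 26² → obtuse
3 of the 6 are obtuse.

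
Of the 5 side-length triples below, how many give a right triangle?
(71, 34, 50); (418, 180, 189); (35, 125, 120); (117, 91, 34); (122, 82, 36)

1

(71,34,50): 34²+50² = 3656 < 5041 = 71² → obtuse
(418,180,189): 180+189 ≤ 418, not a triangle
(35,125,120): 35²+120² = 15625 = 125² → right
(117,91,34): 34²+91² = 9437 < 13689 = 117² → obtuse
(122,82,36): 36+82 ≤ 122, not a triangle
1 of the 5 is right.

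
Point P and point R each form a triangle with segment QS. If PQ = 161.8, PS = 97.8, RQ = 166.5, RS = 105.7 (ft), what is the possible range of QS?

64.0 < QS < 259.6

From triangle PQS: |161.8 − 97.8| < QS < 161.8 + 97.8, i.e. 64.0 < QS < 259.6.
From triangle RQS: 60.8 < QS < 272.2.
Both must hold, so QS lies in the intersection.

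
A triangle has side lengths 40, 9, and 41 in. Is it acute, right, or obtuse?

right

Compare the square of the longest side to the sum of squares of the other two: 9² + 40² = 1681 = 41².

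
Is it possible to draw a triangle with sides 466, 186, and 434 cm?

Yes

The longest side is 466, and the other two sum to 620.
Since 620 > 466, the triangle inequality holds.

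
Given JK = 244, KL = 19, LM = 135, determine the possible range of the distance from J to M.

90 ≤ JM ≤ 398

The maximum is all hops collinear in one direction: 244 + 19 + 135 = 398.
The longest hop is 244; the others sum to 154. Folding the others back against it leaves at least 244 − 154 = 90.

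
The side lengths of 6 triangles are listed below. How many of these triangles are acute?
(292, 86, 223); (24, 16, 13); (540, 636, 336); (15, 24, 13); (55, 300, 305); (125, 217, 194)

1

(292,86,223): 86²+223² = 57125 < 85264 = 292² → obtuse
(24,16,13): 13²+16² = 425 < 576 = 24² → obtuse
(540,636,336): 336²+540² = 404496 = 636² → right
(15,24,13): 13²+15² = 394 < 576 = 24² → obtuse
(55,300,305): 55²+300² = 93025 = 305² → right
(125,217,194): 125²+194² = 53261 > 47089 = 217² → acute
1 of the 6 is acute.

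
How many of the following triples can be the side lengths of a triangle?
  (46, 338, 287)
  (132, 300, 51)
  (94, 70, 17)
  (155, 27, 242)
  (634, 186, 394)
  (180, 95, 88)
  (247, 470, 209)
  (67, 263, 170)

1

(46,287,338): 46+287 ≤ 338 → not valid
(51,132,300): 51+132 ≤ 300 → not valid
(17,70,94): 17+70 ≤ 94 → not valid
(27,155,242): 27+155 ≤ 242 → not valid
(186,394,634): 186+394 ≤ 634 → not valid
(88,95,180): 88+95 > 180 → valid
(209,247,470): 209+247 ≤ 470 → not valid
(67,170,263): 67+170 ≤ 263 → not valid
1 of the 8 triples forms a triangle.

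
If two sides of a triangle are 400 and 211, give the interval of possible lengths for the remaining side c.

By the triangle inequality, c must be less than 400 + 211 = 611 and greater than |400 − 211| = 189.

189 < c < 611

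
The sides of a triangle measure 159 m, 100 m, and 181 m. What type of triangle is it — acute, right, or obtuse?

Compare the square of the longest side to the sum of squares of the other two: 100² + 159² = 35281 > 32761 = 181².

acute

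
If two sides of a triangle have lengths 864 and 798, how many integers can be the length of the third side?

1595

The third side lies in the open interval (66, 1662).
Integers from 67 to 1661 inclusive: 1661 − 67 + 1 = 1595.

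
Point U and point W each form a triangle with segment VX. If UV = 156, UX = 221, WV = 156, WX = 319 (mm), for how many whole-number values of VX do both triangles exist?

213

From triangle UVX: 65 < VX < 377.
From triangle WVX: 163 < VX < 475.
Intersection: 163 < VX < 377, so integers 164 through 376: 213 values.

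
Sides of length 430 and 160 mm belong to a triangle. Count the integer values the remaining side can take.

The third side lies in the open interval (270, 590).
Integers from 271 to 589 inclusive: 589 − 271 + 1 = 319.

319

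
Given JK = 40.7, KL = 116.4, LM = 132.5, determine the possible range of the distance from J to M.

The maximum is all hops collinear in one direction: 40.7 + 116.4 + 132.5 = 289.6.
The longest hop is 132.5; the others sum to 157.1. Since 132.5 ≤ 157.1, the path can fold back on itself completely, so the minimum distance is 0.

0 ≤ JM ≤ 289.6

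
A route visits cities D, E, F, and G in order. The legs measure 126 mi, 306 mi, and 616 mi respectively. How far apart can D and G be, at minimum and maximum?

184 ≤ DG ≤ 1048 mi

The maximum is all hops collinear in one direction: 126 + 306 + 616 = 1048.
The longest hop is 616; the others sum to 432. Folding the others back against it leaves at least 616 − 432 = 184.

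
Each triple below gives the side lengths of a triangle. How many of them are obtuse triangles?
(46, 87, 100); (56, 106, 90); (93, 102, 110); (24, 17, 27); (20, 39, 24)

(46,87,100): 46²+87² = 9685 < 10000 = 100² → obtuse
(56,106,90): 56²+90² = 11236 = 106² → right
(93,102,110): 93²+102² = 19053 > 12100 = 110² → acute
(24,17,27): 17²+24² = 865 > 729 = 27² → acute
(20,39,24): 20²+24² = 976 < 1521 = 39² → obtuse
2 of the 5 are obtuse.

2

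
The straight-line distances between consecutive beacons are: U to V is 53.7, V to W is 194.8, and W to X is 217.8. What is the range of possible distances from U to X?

The maximum is all hops collinear in one direction: 53.7 + 194.8 + 217.8 = 466.3.
The longest hop is 217.8; the others sum to 248.5. Since 217.8 ≤ 248.5, the path can fold back on itself completely, so the minimum distance is 0.

0 ≤ UX ≤ 466.3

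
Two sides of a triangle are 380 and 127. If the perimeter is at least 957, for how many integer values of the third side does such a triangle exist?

Triangle inequality: 253 < x < 507. Perimeter ≥ 957 gives x ≥ 957 − 380 − 127 = 450.
So 450 ≤ x < 507; integers 450 through 506: 57 values.

57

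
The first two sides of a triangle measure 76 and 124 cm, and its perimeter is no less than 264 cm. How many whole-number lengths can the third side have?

136

Triangle inequality: 48 < x < 200. Perimeter ≥ 264 gives x ≥ 264 − 76 − 124 = 64.
So 64 ≤ x < 200; integers 64 through 199: 136 values.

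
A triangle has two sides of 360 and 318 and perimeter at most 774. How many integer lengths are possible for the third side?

54

Triangle inequality: 42 < x < 678. Perimeter ≤ 774 gives x ≤ 774 − 360 − 318 = 96.
So 42 < x ≤ 96; integers 43 through 96: 54 values.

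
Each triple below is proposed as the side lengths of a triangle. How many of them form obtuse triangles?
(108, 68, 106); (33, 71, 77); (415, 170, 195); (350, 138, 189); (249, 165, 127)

(108,68,106): 68²+106² = 15860 > 11664 = 108² → acute
(33,71,77): 33²+71² = 6130 > 5929 = 77² → acute
(415,170,195): 170+195 ≤ 415, not a triangle
(350,138,189): 138+189 ≤ 350, not a triangle
(249,165,127): 127²+165² = 43354 < 62001 = 249² → obtuse
1 of the 5 is obtuse.

1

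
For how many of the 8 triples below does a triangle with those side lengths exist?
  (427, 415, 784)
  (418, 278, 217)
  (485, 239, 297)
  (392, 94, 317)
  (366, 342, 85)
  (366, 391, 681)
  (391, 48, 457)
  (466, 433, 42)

7

(415,427,784): 415+427 > 784 → valid
(217,278,418): 217+278 > 418 → valid
(239,297,485): 239+297 > 485 → valid
(94,317,392): 94+317 > 392 → valid
(85,342,366): 85+342 > 366 → valid
(366,391,681): 366+391 > 681 → valid
(48,391,457): 48+391 ≤ 457 → not valid
(42,433,466): 42+433 > 466 → valid
7 of the 8 triples form a triangle.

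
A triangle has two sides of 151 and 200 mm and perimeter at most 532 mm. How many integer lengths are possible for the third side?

132

Triangle inequality: 49 < x < 351. Perimeter ≤ 532 gives x ≤ 532 − 151 − 200 = 181.
So 49 < x ≤ 181; integers 50 through 181: 132 values.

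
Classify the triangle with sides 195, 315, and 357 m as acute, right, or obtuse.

Compare the square of the longest side to the sum of squares of the other two: 195² + 315² = 137250 > 127449 = 357².

acute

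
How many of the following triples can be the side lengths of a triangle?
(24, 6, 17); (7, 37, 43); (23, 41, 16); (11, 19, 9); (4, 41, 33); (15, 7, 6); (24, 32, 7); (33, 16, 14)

(6,17,24): 6+17 ≤ 24 → not valid
(7,37,43): 7+37 > 43 → valid
(16,23,41): 16+23 ≤ 41 → not valid
(9,11,19): 9+11 > 19 → valid
(4,33,41): 4+33 ≤ 41 → not valid
(6,7,15): 6+7 ≤ 15 → not valid
(7,24,32): 7+24 ≤ 32 → not valid
(14,16,33): 14+16 ≤ 33 → not valid
2 of the 8 triples form a triangle.

2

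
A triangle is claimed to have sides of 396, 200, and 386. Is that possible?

Yes

The longest side is 396, and the other two sum to 586.
Since 586 > 396, the triangle inequality holds.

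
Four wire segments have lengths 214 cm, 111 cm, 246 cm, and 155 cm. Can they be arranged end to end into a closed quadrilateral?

A quadrilateral exists iff every side is shorter than the sum of the others — equivalently, the longest side is less than the sum of the rest.
Longest side 246 < 480 (sum of the remaining 3), so yes.

Yes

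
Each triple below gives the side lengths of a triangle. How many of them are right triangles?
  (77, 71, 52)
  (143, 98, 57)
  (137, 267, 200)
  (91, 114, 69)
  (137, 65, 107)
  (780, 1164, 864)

1

(77,71,52): 52²+71² = 7745 > 5929 = 77² → acute
(143,98,57): 57²+98² = 12853 < 20449 = 143² → obtuse
(137,267,200): 137²+200² = 58769 < 71289 = 267² → obtuse
(91,114,69): 69²+91² = 13042 > 12996 = 114² → acute
(137,65,107): 65²+107² = 15674 < 18769 = 137² → obtuse
(780,1164,864): 780²+864² = 1354896 = 1164² → right
1 of the 6 is right.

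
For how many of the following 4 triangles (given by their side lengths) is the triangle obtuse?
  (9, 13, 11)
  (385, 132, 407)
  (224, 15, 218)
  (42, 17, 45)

(9,13,11): 9²+11² = 202 > 169 = 13² → acute
(385,132,407): 132²+385² = 165649 = 407² → right
(224,15,218): 15²+218² = 47749 < 50176 = 224² → obtuse
(42,17,45): 17²+42² = 2053 > 2025 = 45² → acute
1 of the 4 is obtuse.

1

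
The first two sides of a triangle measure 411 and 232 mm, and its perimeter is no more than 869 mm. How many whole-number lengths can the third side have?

Triangle inequality: 179 < x < 643. Perimeter ≤ 869 gives x ≤ 869 − 411 − 232 = 226.
So 179 < x ≤ 226; integers 180 through 226: 47 values.

47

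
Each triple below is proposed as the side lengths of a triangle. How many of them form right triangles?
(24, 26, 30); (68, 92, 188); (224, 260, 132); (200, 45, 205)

2

(24,26,30): 24²+26² = 1252 > 900 = 30² → acute
(68,92,188): 68+92 ≤ 188, not a triangle
(224,260,132): 132²+224² = 67600 = 260² → right
(200,45,205): 45²+200² = 42025 = 205² → right
2 of the 4 are right.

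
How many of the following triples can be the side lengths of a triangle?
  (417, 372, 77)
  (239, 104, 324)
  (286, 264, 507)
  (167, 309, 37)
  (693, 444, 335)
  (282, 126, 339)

(77,372,417): 77+372 > 417 → valid
(104,239,324): 104+239 > 324 → valid
(264,286,507): 264+286 > 507 → valid
(37,167,309): 37+167 ≤ 309 → not valid
(335,444,693): 335+444 > 693 → valid
(126,282,339): 126+282 > 339 → valid
5 of the 6 triples form a triangle.

5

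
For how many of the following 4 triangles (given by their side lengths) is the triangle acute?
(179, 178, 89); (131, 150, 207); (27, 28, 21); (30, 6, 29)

2

(179,178,89): 89²+178² = 39605 > 32041 = 179² → acute
(131,150,207): 131²+150² = 39661 < 42849 = 207² → obtuse
(27,28,21): 21²+27² = 1170 > 784 = 28² → acute
(30,6,29): 6²+29² = 877 < 900 = 30² → obtuse
2 of the 4 are acute.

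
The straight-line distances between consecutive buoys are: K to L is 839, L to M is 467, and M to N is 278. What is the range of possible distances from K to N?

94 ≤ KN ≤ 1584

The maximum is all hops collinear in one direction: 839 + 467 + 278 = 1584.
The longest hop is 839; the others sum to 745. Folding the others back against it leaves at least 839 − 745 = 94.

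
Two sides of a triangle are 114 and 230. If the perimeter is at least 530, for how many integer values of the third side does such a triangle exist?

158

Triangle inequality: 116 < x < 344. Perimeter ≥ 530 gives x ≥ 530 − 114 − 230 = 186.
So 186 ≤ x < 344; integers 186 through 343: 158 values.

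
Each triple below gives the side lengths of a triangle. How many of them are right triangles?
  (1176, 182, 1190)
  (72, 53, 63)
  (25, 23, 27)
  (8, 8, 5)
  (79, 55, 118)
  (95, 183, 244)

1

(1176,182,1190): 182²+1176² = 1416100 = 1190² → right
(72,53,63): 53²+63² = 6778 > 5184 = 72² → acute
(25,23,27): 23²+25² = 1154 > 729 = 27² → acute
(8,8,5): 5²+8² = 89 > 64 = 8² → acute
(79,55,118): 55²+79² = 9266 < 13924 = 118² → obtuse
(95,183,244): 95²+183² = 42514 < 59536 = 244² → obtuse
1 of the 6 is right.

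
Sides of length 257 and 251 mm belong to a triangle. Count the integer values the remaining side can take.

The third side lies in the open interval (6, 508).
Integers from 7 to 507 inclusive: 507 − 7 + 1 = 501.

501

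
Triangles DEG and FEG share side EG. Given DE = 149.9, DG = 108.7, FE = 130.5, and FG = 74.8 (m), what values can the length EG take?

From triangle DEG: |149.9 − 108.7| < EG < 149.9 + 108.7, i.e. 41.2 < EG < 258.6.
From triangle FEG: 55.7 < EG < 205.3.
Both must hold, so EG lies in the intersection.

55.7 < EG < 205.3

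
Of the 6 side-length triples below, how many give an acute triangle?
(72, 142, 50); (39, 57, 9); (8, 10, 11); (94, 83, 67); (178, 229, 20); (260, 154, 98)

2

(72,142,50): 50+72 ≤ 142, not a triangle
(39,57,9): 9+39 ≤ 57, not a triangle
(8,10,11): 8²+10² = 164 > 121 = 11² → acute
(94,83,67): 67²+83² = 11378 > 8836 = 94² → acute
(178,229,20): 20+178 ≤ 229, not a triangle
(260,154,98): 98+154 ≤ 260, not a triangle
2 of the 6 are acute.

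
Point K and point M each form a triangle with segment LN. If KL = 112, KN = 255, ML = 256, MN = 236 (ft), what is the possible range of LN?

143 < LN < 367

From triangle KLN: |112 − 255| < LN < 112 + 255, i.e. 143 < LN < 367.
From triangle MLN: 20 < LN < 492.
Both must hold, so LN lies in the intersection.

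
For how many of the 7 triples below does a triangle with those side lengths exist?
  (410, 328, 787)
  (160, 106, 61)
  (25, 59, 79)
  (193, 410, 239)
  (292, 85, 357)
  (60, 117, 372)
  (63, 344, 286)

5

(328,410,787): 328+410 ≤ 787 → not valid
(61,106,160): 61+106 > 160 → valid
(25,59,79): 25+59 > 79 → valid
(193,239,410): 193+239 > 410 → valid
(85,292,357): 85+292 > 357 → valid
(60,117,372): 60+117 ≤ 372 → not valid
(63,286,344): 63+286 > 344 → valid
5 of the 7 triples form a triangle.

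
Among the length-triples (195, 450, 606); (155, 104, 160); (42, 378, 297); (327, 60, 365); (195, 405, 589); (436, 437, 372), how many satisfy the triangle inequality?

5

(195,450,606): 195+450 > 606 → valid
(104,155,160): 104+155 > 160 → valid
(42,297,378): 42+297 ≤ 378 → not valid
(60,327,365): 60+327 > 365 → valid
(195,405,589): 195+405 > 589 → valid
(372,436,437): 372+436 > 437 → valid
5 of the 6 triples form a triangle.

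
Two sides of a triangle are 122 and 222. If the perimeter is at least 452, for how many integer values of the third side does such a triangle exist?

Triangle inequality: 100 < x < 344. Perimeter ≥ 452 gives x ≥ 452 − 122 − 222 = 108.
So 108 ≤ x < 344; integers 108 through 343: 236 values.

236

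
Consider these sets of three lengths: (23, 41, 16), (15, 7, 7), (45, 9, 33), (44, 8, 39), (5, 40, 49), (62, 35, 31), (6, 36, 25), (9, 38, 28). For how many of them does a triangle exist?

2

(16,23,41): 16+23 ≤ 41 → not valid
(7,7,15): 7+7 ≤ 15 → not valid
(9,33,45): 9+33 ≤ 45 → not valid
(8,39,44): 8+39 > 44 → valid
(5,40,49): 5+40 ≤ 49 → not valid
(31,35,62): 31+35 > 62 → valid
(6,25,36): 6+25 ≤ 36 → not valid
(9,28,38): 9+28 ≤ 38 → not valid
2 of the 8 triples form a triangle.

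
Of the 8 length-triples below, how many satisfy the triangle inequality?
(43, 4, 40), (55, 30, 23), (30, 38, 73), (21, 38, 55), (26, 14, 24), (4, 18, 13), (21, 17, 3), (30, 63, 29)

3

(4,40,43): 4+40 > 43 → valid
(23,30,55): 23+30 ≤ 55 → not valid
(30,38,73): 30+38 ≤ 73 → not valid
(21,38,55): 21+38 > 55 → valid
(14,24,26): 14+24 > 26 → valid
(4,13,18): 4+13 ≤ 18 → not valid
(3,17,21): 3+17 ≤ 21 → not valid
(29,30,63): 29+30 ≤ 63 → not valid
3 of the 8 triples form a triangle.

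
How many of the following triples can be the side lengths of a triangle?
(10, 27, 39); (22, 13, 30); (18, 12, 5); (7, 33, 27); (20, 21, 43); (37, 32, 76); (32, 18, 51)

(10,27,39): 10+27 ≤ 39 → not valid
(13,22,30): 13+22 > 30 → valid
(5,12,18): 5+12 ≤ 18 → not valid
(7,27,33): 7+27 > 33 → valid
(20,21,43): 20+21 ≤ 43 → not valid
(32,37,76): 32+37 ≤ 76 → not valid
(18,32,51): 18+32 ≤ 51 → not valid
2 of the 7 triples form a triangle.

2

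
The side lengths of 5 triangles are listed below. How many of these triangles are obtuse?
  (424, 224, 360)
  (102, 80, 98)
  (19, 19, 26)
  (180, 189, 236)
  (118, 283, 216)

(424,224,360): 224²+360² = 179776 = 424² → right
(102,80,98): 80²+98² = 16004 > 10404 = 102² → acute
(19,19,26): 19²+19² = 722 > 676 = 26² → acute
(180,189,236): 180²+189² = 68121 > 55696 = 236² → acute
(118,283,216): 118²+216² = 60580 < 80089 = 283² → obtuse
1 of the 5 is obtuse.

1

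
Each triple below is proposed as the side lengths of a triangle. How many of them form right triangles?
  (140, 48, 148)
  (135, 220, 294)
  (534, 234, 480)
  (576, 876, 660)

3

(140,48,148): 48²+140² = 21904 = 148² → right
(135,220,294): 135²+220² = 66625 < 86436 = 294² → obtuse
(534,234,480): 234²+480² = 285156 = 534² → right
(576,876,660): 576²+660² = 767376 = 876² → right
3 of the 4 are right.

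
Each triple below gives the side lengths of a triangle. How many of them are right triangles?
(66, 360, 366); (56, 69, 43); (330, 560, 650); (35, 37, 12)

(66,360,366): 66²+360² = 133956 = 366² → right
(56,69,43): 43²+56² = 4985 > 4761 = 69² → acute
(330,560,650): 330²+560² = 422500 = 650² → right
(35,37,12): 12²+35² = 1369 = 37² → right
3 of the 4 are right.

3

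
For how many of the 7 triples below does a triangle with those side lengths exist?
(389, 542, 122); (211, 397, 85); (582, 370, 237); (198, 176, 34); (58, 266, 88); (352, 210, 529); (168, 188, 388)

(122,389,542): 122+389 ≤ 542 → not valid
(85,211,397): 85+211 ≤ 397 → not valid
(237,370,582): 237+370 > 582 → valid
(34,176,198): 34+176 > 198 → valid
(58,88,266): 58+88 ≤ 266 → not valid
(210,352,529): 210+352 > 529 → valid
(168,188,388): 168+188 ≤ 388 → not valid
3 of the 7 triples form a triangle.

3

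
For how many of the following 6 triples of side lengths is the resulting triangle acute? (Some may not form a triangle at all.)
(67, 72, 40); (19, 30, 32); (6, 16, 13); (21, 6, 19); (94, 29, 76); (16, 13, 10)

3

(67,72,40): 40²+67² = 6089 > 5184 = 72² → acute
(19,30,32): 19²+30² = 1261 > 1024 = 32² → acute
(6,16,13): 6²+13² = 205 < 256 = 16² → obtuse
(21,6,19): 6²+19² = 397 < 441 = 21² → obtuse
(94,29,76): 29²+76² = 6617 < 8836 = 94² → obtuse
(16,13,10): 10²+13² = 269 > 256 = 16² → acute
3 of the 6 are acute.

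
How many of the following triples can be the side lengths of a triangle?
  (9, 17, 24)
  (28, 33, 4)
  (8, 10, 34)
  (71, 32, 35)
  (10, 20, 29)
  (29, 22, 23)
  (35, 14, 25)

4

(9,17,24): 9+17 > 24 → valid
(4,28,33): 4+28 ≤ 33 → not valid
(8,10,34): 8+10 ≤ 34 → not valid
(32,35,71): 32+35 ≤ 71 → not valid
(10,20,29): 10+20 > 29 → valid
(22,23,29): 22+23 > 29 → valid
(14,25,35): 14+25 > 35 → valid
4 of the 7 triples form a triangle.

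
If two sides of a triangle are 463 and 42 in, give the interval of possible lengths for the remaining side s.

By the triangle inequality, s must be less than 463 + 42 = 505 and greater than |463 − 42| = 421.

421 < s < 505 (in)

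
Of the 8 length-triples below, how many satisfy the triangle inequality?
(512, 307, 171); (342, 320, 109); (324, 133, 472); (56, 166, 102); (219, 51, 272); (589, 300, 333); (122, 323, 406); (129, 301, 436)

3

(171,307,512): 171+307 ≤ 512 → not valid
(109,320,342): 109+320 > 342 → valid
(133,324,472): 133+324 ≤ 472 → not valid
(56,102,166): 56+102 ≤ 166 → not valid
(51,219,272): 51+219 ≤ 272 → not valid
(300,333,589): 300+333 > 589 → valid
(122,323,406): 122+323 > 406 → valid
(129,301,436): 129+301 ≤ 436 → not valid
3 of the 8 triples form a triangle.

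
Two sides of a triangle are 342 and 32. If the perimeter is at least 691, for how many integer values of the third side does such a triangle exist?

Triangle inequality: 310 < x < 374. Perimeter ≥ 691 gives x ≥ 691 − 342 − 32 = 317.
So 317 ≤ x < 374; integers 317 through 373: 57 values.

57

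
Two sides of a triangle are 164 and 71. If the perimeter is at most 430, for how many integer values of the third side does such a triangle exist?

Triangle inequality: 93 < x < 235. Perimeter ≤ 430 gives x ≤ 430 − 164 − 71 = 195.
So 93 < x ≤ 195; integers 94 through 195: 102 values.

102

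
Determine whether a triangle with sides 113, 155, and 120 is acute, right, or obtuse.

acute

Compare the square of the longest side to the sum of squares of the other two: 113² + 120² = 27169 > 24025 = 155².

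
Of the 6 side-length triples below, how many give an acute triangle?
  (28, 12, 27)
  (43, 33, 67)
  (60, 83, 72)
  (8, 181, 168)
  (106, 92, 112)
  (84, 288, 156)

3

(28,12,27): 12²+27² = 873 > 784 = 28² → acute
(43,33,67): 33²+43² = 2938 < 4489 = 67² → obtuse
(60,83,72): 60²+72² = 8784 > 6889 = 83² → acute
(8,181,168): 8+168 ≤ 181, not a triangle
(106,92,112): 92²+106² = 19700 > 12544 = 112² → acute
(84,288,156): 84+156 ≤ 288, not a triangle
3 of the 6 are acute.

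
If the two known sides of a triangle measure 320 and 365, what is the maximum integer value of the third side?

684

The third side must be strictly less than 320 + 365 = 685.
The largest integer below 685 is 684.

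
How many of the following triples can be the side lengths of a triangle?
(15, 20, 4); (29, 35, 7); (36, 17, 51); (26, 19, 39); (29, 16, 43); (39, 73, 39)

(4,15,20): 4+15 ≤ 20 → not valid
(7,29,35): 7+29 > 35 → valid
(17,36,51): 17+36 > 51 → valid
(19,26,39): 19+26 > 39 → valid
(16,29,43): 16+29 > 43 → valid
(39,39,73): 39+39 > 73 → valid
5 of the 6 triples form a triangle.

5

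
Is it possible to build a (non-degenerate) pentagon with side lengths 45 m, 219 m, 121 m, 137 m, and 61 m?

A pentagon exists iff every side is shorter than the sum of the others — equivalently, the longest side is less than the sum of the rest.
Longest side 219 < 364 (sum of the remaining 4), so yes.

Yes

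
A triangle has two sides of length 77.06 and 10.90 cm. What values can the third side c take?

By the triangle inequality, c must be less than 77.06 + 10.90 = 87.96 and greater than |77.06 − 10.90| = 66.16.

66.16 < c < 87.96 (cm)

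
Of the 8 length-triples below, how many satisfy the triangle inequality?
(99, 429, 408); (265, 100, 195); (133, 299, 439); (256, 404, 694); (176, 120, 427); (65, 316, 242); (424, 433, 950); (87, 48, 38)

(99,408,429): 99+408 > 429 → valid
(100,195,265): 100+195 > 265 → valid
(133,299,439): 133+299 ≤ 439 → not valid
(256,404,694): 256+404 ≤ 694 → not valid
(120,176,427): 120+176 ≤ 427 → not valid
(65,242,316): 65+242 ≤ 316 → not valid
(424,433,950): 424+433 ≤ 950 → not valid
(38,48,87): 38+48 ≤ 87 → not valid
2 of the 8 triples form a triangle.

2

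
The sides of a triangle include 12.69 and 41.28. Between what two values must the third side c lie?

28.59 < c < 53.97

By the triangle inequality, c must be less than 12.69 + 41.28 = 53.97 and greater than |12.69 − 41.28| = 28.59.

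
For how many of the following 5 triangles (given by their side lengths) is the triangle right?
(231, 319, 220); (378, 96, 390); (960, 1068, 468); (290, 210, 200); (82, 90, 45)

4

(231,319,220): 220²+231² = 101761 = 319² → right
(378,96,390): 96²+378² = 152100 = 390² → right
(960,1068,468): 468²+960² = 1140624 = 1068² → right
(290,210,200): 200²+210² = 84100 = 290² → right
(82,90,45): 45²+82² = 8749 > 8100 = 90² → acute
4 of the 5 are right.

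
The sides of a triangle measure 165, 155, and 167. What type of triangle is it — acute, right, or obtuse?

acute

Compare the square of the longest side to the sum of squares of the other two: 155² + 165² = 51250 > 27889 = 167².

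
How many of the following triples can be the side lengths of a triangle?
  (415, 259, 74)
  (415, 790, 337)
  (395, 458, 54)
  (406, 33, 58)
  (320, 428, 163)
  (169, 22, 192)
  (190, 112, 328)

(74,259,415): 74+259 ≤ 415 → not valid
(337,415,790): 337+415 ≤ 790 → not valid
(54,395,458): 54+395 ≤ 458 → not valid
(33,58,406): 33+58 ≤ 406 → not valid
(163,320,428): 163+320 > 428 → valid
(22,169,192): 22+169 ≤ 192 → not valid
(112,190,328): 112+190 ≤ 328 → not valid
1 of the 7 triples forms a triangle.

1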